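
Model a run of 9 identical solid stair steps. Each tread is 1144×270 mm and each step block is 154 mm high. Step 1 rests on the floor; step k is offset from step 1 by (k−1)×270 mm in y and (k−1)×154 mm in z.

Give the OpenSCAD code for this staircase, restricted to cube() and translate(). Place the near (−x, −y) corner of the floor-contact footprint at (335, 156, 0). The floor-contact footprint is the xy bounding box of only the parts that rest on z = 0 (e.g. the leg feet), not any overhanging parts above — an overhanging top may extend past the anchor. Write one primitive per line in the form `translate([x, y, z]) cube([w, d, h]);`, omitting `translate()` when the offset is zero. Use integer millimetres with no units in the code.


translate([335, 156, 0]) cube([1144, 270, 154]);
translate([335, 426, 154]) cube([1144, 270, 154]);
translate([335, 696, 308]) cube([1144, 270, 154]);
translate([335, 966, 462]) cube([1144, 270, 154]);
translate([335, 1236, 616]) cube([1144, 270, 154]);
translate([335, 1506, 770]) cube([1144, 270, 154]);
translate([335, 1776, 924]) cube([1144, 270, 154]);
translate([335, 2046, 1078]) cube([1144, 270, 154]);
translate([335, 2316, 1232]) cube([1144, 270, 154]);


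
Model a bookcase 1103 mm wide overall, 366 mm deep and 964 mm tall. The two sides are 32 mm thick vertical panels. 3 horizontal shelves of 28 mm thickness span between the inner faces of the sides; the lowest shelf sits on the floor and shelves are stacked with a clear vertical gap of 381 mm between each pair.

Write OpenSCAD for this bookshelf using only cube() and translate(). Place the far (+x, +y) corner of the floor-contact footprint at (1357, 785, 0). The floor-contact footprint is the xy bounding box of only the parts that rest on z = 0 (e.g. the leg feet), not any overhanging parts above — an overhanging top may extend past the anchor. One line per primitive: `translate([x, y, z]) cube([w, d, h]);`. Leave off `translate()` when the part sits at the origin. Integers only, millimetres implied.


translate([254, 419, 0]) cube([32, 366, 964]);
translate([1325, 419, 0]) cube([32, 366, 964]);
translate([286, 419, 0]) cube([1039, 366, 28]);
translate([286, 419, 409]) cube([1039, 366, 28]);
translate([286, 419, 818]) cube([1039, 366, 28]);


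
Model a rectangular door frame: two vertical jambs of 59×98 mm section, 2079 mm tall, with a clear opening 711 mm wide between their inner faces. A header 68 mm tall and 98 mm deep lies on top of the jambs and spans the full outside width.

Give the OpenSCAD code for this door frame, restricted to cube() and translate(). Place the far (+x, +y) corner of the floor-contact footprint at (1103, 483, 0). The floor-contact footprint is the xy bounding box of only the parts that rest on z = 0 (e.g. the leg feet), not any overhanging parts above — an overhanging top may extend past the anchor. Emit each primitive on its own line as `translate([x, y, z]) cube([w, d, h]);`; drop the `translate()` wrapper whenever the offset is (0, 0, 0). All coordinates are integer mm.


translate([274, 385, 0]) cube([59, 98, 2079]);
translate([1044, 385, 0]) cube([59, 98, 2079]);
translate([274, 385, 2079]) cube([829, 98, 68]);


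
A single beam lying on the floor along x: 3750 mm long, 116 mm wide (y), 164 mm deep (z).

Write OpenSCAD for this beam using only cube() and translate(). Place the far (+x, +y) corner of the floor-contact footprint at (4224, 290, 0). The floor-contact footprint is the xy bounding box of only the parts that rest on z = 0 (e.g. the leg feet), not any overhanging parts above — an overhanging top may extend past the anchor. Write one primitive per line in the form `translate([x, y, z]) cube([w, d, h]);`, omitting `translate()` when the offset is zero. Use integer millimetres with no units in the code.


translate([474, 174, 0]) cube([3750, 116, 164]);


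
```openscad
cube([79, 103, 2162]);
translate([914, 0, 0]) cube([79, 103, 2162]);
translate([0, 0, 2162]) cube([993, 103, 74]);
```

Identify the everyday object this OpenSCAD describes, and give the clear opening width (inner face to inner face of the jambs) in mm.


A door frame. The clear opening width is 835 mm.

Two 2162 mm tall posts with a header on top — a door frame. The left jamb is 79 mm wide at x = 0; the right jamb starts at x = 914. The clear opening is 914 − 79 = 835 mm.


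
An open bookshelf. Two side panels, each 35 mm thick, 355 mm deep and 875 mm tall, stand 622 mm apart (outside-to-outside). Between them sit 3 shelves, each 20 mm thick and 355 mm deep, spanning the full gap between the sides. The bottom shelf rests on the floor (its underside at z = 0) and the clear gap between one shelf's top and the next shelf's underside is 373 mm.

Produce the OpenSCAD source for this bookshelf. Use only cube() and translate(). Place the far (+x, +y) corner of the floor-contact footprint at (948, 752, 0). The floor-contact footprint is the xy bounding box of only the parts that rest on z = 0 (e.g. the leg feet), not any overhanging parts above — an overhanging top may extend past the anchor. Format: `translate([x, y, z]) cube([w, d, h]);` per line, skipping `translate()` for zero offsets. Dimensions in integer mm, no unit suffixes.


translate([326, 397, 0]) cube([35, 355, 875]);
translate([913, 397, 0]) cube([35, 355, 875]);
translate([361, 397, 0]) cube([552, 355, 20]);
translate([361, 397, 393]) cube([552, 355, 20]);
translate([361, 397, 786]) cube([552, 355, 20]);


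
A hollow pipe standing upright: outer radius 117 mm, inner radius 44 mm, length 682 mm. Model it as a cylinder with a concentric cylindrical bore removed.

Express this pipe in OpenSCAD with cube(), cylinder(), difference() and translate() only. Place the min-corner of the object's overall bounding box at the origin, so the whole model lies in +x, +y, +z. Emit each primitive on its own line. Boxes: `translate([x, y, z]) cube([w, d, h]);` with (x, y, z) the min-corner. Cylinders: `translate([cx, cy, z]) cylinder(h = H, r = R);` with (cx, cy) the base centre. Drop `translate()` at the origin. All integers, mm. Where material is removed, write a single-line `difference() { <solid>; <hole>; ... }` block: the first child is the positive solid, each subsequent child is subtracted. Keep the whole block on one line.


difference() { translate([117, 117, 0]) cylinder(h = 682, r = 117); translate([117, 117, 0]) cylinder(h = 682, r = 44); }


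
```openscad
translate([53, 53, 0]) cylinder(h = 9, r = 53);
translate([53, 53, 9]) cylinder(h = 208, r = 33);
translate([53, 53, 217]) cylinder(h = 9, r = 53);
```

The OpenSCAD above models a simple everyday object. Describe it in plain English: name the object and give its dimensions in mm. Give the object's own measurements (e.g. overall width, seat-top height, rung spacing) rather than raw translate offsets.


A spool: two coaxial disc flanges of radius 53 mm and thickness 9 mm, joined by a core cylinder of radius 33 mm and height 208 mm. The lower flange rests on z = 0 and the three cylinders share a vertical axis.


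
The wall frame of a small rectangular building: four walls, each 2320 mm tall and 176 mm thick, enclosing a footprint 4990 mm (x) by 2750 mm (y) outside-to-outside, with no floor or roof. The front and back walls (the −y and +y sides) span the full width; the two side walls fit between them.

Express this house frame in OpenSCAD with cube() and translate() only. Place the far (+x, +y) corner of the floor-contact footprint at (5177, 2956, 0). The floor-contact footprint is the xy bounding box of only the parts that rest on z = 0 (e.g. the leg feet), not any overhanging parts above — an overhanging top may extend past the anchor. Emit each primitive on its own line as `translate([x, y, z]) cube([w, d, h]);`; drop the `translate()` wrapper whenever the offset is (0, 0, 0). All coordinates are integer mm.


translate([187, 206, 0]) cube([4990, 176, 2320]);
translate([187, 2780, 0]) cube([4990, 176, 2320]);
translate([187, 382, 0]) cube([176, 2398, 2320]);
translate([5001, 382, 0]) cube([176, 2398, 2320]);


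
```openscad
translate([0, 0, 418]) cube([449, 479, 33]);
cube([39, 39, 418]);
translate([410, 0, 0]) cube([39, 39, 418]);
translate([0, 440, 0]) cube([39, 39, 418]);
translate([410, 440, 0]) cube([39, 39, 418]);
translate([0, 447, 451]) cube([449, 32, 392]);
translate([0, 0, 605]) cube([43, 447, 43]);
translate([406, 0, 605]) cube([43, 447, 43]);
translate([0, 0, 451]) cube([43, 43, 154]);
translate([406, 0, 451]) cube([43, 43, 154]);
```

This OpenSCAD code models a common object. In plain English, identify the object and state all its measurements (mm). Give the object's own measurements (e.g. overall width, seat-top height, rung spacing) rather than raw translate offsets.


A chair. The seat is a 449×479×33 mm slab with its top at z = 451 mm, on four 39×39 mm corner legs (flush with the seat edges, standing on z = 0). A flat backrest 32 mm thick, 392 mm tall, spans the full seat width and rises from the seat top along its +y edge, rear face flush with the rear of the seat. Two armrests of 43×43 mm section run along each side from the seat's front edge to the front of the backrest, top faces 197 mm above the seat top and outer faces flush with the seat's x-edges; a 43×43 mm post under the front of each armrest stands on the seat at the front corner.


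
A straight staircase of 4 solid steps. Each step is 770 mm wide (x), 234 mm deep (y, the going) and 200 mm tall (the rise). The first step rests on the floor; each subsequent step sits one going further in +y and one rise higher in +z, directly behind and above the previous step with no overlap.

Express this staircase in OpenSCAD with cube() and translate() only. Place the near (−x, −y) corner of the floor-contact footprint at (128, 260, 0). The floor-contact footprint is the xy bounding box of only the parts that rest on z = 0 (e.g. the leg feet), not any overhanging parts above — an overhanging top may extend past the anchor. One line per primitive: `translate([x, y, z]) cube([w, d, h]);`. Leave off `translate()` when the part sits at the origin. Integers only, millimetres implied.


translate([128, 260, 0]) cube([770, 234, 200]);
translate([128, 494, 200]) cube([770, 234, 200]);
translate([128, 728, 400]) cube([770, 234, 200]);
translate([128, 962, 600]) cube([770, 234, 200]);


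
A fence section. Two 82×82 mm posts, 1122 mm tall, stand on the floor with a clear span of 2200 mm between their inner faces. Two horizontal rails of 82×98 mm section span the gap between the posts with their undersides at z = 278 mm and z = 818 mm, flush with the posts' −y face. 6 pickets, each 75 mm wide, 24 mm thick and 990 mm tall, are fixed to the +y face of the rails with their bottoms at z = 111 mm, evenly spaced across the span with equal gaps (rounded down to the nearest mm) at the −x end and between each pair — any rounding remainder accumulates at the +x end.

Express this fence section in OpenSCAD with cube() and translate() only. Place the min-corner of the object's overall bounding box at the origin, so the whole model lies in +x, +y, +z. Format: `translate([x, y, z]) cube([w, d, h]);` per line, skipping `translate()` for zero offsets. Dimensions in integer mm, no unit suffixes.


cube([82, 82, 1122]);
translate([2282, 0, 0]) cube([82, 82, 1122]);
translate([82, 0, 278]) cube([2200, 82, 98]);
translate([82, 0, 818]) cube([2200, 82, 98]);
translate([332, 82, 111]) cube([75, 24, 990]);
translate([657, 82, 111]) cube([75, 24, 990]);
translate([982, 82, 111]) cube([75, 24, 990]);
translate([1307, 82, 111]) cube([75, 24, 990]);
translate([1632, 82, 111]) cube([75, 24, 990]);
translate([1957, 82, 111]) cube([75, 24, 990]);


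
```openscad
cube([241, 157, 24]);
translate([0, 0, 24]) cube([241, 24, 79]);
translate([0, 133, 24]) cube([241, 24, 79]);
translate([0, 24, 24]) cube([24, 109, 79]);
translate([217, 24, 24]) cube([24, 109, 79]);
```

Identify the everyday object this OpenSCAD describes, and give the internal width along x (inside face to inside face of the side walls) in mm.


An open box. The internal width is 193 mm.

A 241×157 base slab with four walls standing on it — an open box. The base is 241 mm wide and the walls are 24 mm thick, so the internal width is 241 − 2 × 24 = 193 mm.


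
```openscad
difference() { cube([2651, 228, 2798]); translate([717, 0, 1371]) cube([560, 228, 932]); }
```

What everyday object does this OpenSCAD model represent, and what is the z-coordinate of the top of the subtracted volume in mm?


A wall with a window opening. The window head height is 2303 mm.

A wall with a rectangular opening subtracted — a window. Sill at z = 1371, opening 932 mm tall, so the head is at 1371 + 932 = 2303 mm.


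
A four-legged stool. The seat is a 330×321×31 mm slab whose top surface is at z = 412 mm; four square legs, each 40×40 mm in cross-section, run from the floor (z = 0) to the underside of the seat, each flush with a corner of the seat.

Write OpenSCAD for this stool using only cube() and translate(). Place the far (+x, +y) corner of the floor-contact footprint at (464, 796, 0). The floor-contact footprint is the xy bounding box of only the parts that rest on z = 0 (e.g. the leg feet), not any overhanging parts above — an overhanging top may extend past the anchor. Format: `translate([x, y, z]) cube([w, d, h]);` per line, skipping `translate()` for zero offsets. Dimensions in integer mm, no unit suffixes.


// leg_h = 412 - 31 = 381
translate([134, 475, 381]) cube([330, 321, 31]);
translate([134, 475, 0]) cube([40, 40, 381]);
translate([424, 475, 0]) cube([40, 40, 381]);
translate([134, 756, 0]) cube([40, 40, 381]);
translate([424, 756, 0]) cube([40, 40, 381]);


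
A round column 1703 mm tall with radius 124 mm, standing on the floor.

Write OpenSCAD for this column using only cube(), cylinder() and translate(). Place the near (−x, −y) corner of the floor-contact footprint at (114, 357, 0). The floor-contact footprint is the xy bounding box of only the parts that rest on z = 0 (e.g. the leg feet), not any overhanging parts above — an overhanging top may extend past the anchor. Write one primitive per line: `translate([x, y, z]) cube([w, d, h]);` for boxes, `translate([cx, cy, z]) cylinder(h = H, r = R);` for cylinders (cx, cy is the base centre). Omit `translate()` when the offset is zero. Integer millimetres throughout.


translate([238, 481, 0]) cylinder(h = 1703, r = 124);


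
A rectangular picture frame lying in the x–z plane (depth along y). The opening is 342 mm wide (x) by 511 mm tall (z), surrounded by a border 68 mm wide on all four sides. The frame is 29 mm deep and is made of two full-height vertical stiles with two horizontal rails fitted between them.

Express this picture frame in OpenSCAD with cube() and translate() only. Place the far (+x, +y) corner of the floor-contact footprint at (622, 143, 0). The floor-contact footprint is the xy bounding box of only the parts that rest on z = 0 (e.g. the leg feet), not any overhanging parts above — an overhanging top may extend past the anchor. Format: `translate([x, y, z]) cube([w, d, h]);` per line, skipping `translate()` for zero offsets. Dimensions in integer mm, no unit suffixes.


translate([144, 114, 0]) cube([68, 29, 647]);
translate([554, 114, 0]) cube([68, 29, 647]);
translate([212, 114, 0]) cube([342, 29, 68]);
translate([212, 114, 579]) cube([342, 29, 68]);


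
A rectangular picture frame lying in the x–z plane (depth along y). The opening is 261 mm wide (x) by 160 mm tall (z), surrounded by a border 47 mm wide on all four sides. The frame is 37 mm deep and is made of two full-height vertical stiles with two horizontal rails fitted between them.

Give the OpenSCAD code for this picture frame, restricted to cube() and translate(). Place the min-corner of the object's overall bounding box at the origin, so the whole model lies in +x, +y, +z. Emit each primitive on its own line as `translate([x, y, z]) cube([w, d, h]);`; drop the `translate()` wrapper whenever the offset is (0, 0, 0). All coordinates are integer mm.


cube([47, 37, 254]);
translate([308, 0, 0]) cube([47, 37, 254]);
translate([47, 0, 0]) cube([261, 37, 47]);
translate([47, 0, 207]) cube([261, 37, 47]);


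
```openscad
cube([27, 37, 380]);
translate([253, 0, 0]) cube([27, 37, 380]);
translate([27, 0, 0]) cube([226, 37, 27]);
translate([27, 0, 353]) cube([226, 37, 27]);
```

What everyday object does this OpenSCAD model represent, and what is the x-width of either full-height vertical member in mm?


A picture frame. The border width is 27 mm.

Four thin pieces enclosing a rectangular opening — a picture frame. The two full-height stiles are 380 mm tall; the top rail sits at z = 353 and is 27 mm tall, so the border above the opening is 380 − 353 = 27 mm, matching the stile x-width.


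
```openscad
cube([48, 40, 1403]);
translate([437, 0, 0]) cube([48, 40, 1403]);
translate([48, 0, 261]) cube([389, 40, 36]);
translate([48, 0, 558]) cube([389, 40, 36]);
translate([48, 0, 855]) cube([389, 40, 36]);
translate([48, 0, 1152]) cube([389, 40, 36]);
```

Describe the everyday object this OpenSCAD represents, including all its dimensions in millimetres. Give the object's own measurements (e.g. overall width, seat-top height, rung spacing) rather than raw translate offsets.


A straight ladder. Two 48×40 mm vertical rails, 1403 mm tall, stand 485 mm apart (outside-to-outside) with their front faces coplanar on the −y side. 4 rungs, each 40 mm deep and 36 mm tall, span between the inner faces of the rails, front faces flush with the rails. The lowest rung's underside is at z = 261 mm and rungs are spaced 297 mm apart (underside to underside).


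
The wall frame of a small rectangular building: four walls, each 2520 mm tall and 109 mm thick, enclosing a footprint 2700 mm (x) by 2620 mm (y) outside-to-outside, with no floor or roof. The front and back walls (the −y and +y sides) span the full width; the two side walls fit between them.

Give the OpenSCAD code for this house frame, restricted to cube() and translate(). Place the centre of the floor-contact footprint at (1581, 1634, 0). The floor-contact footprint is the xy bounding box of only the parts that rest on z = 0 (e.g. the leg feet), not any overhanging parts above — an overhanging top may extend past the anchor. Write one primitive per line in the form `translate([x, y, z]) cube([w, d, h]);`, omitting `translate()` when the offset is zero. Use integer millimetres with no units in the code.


translate([231, 324, 0]) cube([2700, 109, 2520]);
translate([231, 2835, 0]) cube([2700, 109, 2520]);
translate([231, 433, 0]) cube([109, 2402, 2520]);
translate([2822, 433, 0]) cube([109, 2402, 2520]);


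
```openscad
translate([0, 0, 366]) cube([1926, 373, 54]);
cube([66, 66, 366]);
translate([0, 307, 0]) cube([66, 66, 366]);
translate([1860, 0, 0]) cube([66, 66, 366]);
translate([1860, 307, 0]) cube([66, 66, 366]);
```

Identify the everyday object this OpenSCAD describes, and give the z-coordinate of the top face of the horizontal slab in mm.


A bench. The seat-top height is 420 mm.

A long slab on four corner posts — a bench. The slab sits at z = 366 with thickness 54, so the top is 366 + 54 = 420 mm.


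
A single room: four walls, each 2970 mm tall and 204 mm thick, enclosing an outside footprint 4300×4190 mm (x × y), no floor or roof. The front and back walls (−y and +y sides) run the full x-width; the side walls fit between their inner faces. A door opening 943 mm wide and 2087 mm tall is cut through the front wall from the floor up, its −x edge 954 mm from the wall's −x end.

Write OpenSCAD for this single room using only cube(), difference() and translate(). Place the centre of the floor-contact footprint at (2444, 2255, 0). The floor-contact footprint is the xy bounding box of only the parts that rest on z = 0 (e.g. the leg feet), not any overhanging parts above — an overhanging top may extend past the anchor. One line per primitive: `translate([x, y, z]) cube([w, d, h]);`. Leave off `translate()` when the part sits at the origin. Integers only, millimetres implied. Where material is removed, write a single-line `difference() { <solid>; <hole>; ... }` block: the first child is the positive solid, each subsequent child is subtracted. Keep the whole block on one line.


difference() { translate([294, 160, 0]) cube([4300, 204, 2970]); translate([1248, 160, 0]) cube([943, 204, 2087]); }
translate([294, 4146, 0]) cube([4300, 204, 2970]);
translate([294, 364, 0]) cube([204, 3782, 2970]);
translate([4390, 364, 0]) cube([204, 3782, 2970]);


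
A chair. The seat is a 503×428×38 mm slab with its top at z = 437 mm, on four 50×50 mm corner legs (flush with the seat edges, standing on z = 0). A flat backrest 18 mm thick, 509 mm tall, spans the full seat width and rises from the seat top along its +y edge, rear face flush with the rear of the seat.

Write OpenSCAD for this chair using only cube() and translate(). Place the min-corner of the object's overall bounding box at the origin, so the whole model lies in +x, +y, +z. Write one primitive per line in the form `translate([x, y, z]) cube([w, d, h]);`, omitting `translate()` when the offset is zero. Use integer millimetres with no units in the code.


translate([0, 0, 399]) cube([503, 428, 38]);
cube([50, 50, 399]);
translate([453, 0, 0]) cube([50, 50, 399]);
translate([0, 378, 0]) cube([50, 50, 399]);
translate([453, 378, 0]) cube([50, 50, 399]);
translate([0, 410, 437]) cube([503, 18, 509]);


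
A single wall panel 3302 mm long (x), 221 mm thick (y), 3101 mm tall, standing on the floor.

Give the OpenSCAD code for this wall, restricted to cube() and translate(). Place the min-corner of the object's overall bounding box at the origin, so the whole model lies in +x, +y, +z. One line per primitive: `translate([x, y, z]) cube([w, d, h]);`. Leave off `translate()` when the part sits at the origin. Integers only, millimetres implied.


cube([3302, 221, 3101]);


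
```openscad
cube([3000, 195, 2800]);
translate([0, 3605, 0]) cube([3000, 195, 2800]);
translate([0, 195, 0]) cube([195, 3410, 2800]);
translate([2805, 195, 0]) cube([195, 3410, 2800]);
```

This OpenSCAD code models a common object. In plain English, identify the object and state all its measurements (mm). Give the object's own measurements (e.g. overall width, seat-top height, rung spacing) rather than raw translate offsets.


The wall frame of a small rectangular building: four walls, each 2800 mm tall and 195 mm thick, enclosing a footprint 3000 mm (x) by 3800 mm (y) outside-to-outside, with no floor or roof. The front and back walls (the −y and +y sides) span the full width; the two side walls fit between them.


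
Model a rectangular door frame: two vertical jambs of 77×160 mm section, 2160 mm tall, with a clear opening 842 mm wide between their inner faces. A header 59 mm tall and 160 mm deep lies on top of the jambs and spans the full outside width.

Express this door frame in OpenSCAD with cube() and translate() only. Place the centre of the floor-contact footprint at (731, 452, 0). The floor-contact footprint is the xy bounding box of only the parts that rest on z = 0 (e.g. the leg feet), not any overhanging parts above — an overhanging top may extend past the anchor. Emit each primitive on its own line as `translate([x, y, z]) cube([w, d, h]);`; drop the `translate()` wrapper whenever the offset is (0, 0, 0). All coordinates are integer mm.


translate([233, 372, 0]) cube([77, 160, 2160]);
translate([1152, 372, 0]) cube([77, 160, 2160]);
translate([233, 372, 2160]) cube([996, 160, 59]);


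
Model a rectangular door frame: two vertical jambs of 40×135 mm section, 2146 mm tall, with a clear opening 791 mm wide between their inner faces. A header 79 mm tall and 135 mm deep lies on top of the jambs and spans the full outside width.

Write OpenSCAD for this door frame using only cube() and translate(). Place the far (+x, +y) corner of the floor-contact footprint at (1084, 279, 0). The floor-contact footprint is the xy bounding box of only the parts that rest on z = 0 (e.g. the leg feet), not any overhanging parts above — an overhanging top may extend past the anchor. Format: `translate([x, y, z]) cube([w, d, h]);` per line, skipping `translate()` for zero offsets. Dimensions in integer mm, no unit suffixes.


translate([213, 144, 0]) cube([40, 135, 2146]);
translate([1044, 144, 0]) cube([40, 135, 2146]);
translate([213, 144, 2146]) cube([871, 135, 79]);


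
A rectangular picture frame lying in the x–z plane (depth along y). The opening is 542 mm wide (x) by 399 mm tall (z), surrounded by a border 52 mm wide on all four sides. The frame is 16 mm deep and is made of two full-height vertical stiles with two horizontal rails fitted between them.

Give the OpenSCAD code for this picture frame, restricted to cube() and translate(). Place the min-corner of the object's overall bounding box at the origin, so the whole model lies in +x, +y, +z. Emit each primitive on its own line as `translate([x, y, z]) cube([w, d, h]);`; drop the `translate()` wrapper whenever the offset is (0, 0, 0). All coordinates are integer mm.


cube([52, 16, 503]);
translate([594, 0, 0]) cube([52, 16, 503]);
translate([52, 0, 0]) cube([542, 16, 52]);
translate([52, 0, 451]) cube([542, 16, 52]);


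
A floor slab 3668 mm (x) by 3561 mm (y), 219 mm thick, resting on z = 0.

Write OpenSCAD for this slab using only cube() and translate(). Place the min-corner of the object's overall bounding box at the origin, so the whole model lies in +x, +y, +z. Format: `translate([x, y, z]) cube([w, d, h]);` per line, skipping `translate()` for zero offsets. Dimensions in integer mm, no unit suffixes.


cube([3668, 3561, 219]);


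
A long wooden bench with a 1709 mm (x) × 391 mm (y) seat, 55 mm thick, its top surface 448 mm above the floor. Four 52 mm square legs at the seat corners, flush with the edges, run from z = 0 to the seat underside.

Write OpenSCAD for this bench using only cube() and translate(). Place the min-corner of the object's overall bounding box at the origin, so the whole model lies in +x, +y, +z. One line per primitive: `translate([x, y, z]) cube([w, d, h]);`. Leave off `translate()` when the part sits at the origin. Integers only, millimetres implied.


translate([0, 0, 393]) cube([1709, 391, 55]);
cube([52, 52, 393]);
translate([0, 339, 0]) cube([52, 52, 393]);
translate([1657, 0, 0]) cube([52, 52, 393]);
translate([1657, 339, 0]) cube([52, 52, 393]);


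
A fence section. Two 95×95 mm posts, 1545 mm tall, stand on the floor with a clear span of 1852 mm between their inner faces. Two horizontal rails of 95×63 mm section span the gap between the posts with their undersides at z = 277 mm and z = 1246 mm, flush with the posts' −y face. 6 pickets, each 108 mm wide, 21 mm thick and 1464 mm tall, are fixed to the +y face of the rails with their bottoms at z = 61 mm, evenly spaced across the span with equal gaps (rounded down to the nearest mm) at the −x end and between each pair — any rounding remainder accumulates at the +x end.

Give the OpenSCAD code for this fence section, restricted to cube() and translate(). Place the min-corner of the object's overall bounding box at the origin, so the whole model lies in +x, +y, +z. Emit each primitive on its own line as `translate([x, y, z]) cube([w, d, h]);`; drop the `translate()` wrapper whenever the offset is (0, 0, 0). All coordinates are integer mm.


cube([95, 95, 1545]);
translate([1947, 0, 0]) cube([95, 95, 1545]);
translate([95, 0, 277]) cube([1852, 95, 63]);
translate([95, 0, 1246]) cube([1852, 95, 63]);
translate([267, 95, 61]) cube([108, 21, 1464]);
translate([547, 95, 61]) cube([108, 21, 1464]);
translate([827, 95, 61]) cube([108, 21, 1464]);
translate([1107, 95, 61]) cube([108, 21, 1464]);
translate([1387, 95, 61]) cube([108, 21, 1464]);
translate([1667, 95, 61]) cube([108, 21, 1464]);


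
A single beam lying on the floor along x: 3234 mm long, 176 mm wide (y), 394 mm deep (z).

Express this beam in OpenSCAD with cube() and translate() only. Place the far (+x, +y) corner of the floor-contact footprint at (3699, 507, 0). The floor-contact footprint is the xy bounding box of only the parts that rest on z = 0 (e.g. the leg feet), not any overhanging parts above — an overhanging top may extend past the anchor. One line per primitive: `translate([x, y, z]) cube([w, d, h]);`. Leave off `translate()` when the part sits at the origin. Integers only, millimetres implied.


translate([465, 331, 0]) cube([3234, 176, 394]);


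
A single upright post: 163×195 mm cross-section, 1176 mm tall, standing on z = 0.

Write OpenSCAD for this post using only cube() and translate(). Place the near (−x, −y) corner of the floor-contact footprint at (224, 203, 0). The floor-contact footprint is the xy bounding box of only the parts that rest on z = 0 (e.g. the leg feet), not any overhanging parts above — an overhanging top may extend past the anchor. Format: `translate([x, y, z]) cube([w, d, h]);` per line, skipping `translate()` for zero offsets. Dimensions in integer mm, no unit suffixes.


translate([224, 203, 0]) cube([163, 195, 1176]);


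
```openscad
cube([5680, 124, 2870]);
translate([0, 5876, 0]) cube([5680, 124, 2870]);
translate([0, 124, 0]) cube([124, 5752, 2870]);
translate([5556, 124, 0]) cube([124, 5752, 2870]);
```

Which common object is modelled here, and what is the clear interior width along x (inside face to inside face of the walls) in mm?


A house (or room) frame. The interior width is 5432 mm.

Four 2870 mm walls enclosing a rectangle with no floor or roof — a room or house frame. Outside width is 5680 mm and wall thickness is 124 mm, so the interior width is 5680 − 2 × 124 = 5432 mm.


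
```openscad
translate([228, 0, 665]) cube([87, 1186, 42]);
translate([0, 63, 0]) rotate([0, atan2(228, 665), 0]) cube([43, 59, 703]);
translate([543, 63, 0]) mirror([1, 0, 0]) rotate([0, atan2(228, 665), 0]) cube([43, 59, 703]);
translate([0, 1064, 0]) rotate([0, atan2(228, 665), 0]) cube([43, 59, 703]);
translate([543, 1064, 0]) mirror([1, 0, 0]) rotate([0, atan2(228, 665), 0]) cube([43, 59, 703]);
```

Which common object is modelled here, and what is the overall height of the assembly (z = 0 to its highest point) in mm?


A sawhorse. The overall height is 707 mm.

A beam across two mirrored pairs of raked legs — a sawhorse. The beam's underside is at z = 665 (matching the legs' vertical rise in atan2(228, 665)) and the beam is 42 mm tall, so its top is at 665 + 42 = 707 mm. The raked legs top out at the beam's underside, so that is the highest point.


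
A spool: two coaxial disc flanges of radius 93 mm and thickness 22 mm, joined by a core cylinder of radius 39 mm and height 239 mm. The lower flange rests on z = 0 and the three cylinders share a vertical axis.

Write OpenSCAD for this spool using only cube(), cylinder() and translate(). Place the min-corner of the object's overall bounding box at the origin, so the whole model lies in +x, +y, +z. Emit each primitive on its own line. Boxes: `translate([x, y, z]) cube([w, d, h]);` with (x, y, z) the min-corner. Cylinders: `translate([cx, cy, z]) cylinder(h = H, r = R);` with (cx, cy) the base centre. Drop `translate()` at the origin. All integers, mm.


translate([93, 93, 0]) cylinder(h = 22, r = 93);
translate([93, 93, 22]) cylinder(h = 239, r = 39);
translate([93, 93, 261]) cylinder(h = 22, r = 93);


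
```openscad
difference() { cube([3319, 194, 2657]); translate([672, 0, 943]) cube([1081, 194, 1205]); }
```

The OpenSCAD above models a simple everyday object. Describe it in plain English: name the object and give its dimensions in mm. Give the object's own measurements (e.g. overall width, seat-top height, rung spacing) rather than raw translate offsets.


A wall 3319 mm long (x), 194 mm thick (y), 2657 mm tall, with a rectangular window opening cut through it. The opening is 1081 mm wide and 1205 mm tall; its sill is at z = 943 mm and its near (−x) edge is 672 mm from the wall's −x end. The opening passes through the full wall thickness.


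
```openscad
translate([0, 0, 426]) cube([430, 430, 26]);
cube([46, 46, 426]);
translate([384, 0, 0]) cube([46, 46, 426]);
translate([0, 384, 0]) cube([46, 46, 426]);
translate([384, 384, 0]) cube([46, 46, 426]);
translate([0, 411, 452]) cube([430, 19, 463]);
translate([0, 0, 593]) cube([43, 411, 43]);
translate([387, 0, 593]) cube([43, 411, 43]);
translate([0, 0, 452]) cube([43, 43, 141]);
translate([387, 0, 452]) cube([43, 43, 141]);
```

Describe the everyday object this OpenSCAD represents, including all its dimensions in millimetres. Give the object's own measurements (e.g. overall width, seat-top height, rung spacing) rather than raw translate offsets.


A chair. The seat is a 430×430×26 mm slab with its top at z = 452 mm, on four 46×46 mm corner legs (flush with the seat edges, standing on z = 0). A flat backrest 19 mm thick, 463 mm tall, spans the full seat width and rises from the seat top along its +y edge, rear face flush with the rear of the seat. Two armrests of 43×43 mm section run along each side from the seat's front edge to the front of the backrest, top faces 184 mm above the seat top and outer faces flush with the seat's x-edges; a 43×43 mm post under the front of each armrest stands on the seat at the front corner.


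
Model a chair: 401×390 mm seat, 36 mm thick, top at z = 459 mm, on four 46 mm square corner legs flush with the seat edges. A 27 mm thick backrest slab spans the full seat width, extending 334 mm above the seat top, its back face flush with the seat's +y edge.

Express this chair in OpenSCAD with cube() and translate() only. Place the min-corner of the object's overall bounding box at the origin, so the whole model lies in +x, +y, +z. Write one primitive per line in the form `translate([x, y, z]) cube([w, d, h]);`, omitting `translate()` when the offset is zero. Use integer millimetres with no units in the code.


translate([0, 0, 423]) cube([401, 390, 36]);
cube([46, 46, 423]);
translate([355, 0, 0]) cube([46, 46, 423]);
translate([0, 344, 0]) cube([46, 46, 423]);
translate([355, 344, 0]) cube([46, 46, 423]);
translate([0, 363, 459]) cube([401, 27, 334]);


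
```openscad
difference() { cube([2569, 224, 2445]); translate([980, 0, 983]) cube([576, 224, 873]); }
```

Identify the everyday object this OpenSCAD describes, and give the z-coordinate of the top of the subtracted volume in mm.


A wall with a window opening. The window head height is 1856 mm.

A wall with a rectangular opening subtracted — a window. Sill at z = 983, opening 873 mm tall, so the head is at 983 + 873 = 1856 mm.


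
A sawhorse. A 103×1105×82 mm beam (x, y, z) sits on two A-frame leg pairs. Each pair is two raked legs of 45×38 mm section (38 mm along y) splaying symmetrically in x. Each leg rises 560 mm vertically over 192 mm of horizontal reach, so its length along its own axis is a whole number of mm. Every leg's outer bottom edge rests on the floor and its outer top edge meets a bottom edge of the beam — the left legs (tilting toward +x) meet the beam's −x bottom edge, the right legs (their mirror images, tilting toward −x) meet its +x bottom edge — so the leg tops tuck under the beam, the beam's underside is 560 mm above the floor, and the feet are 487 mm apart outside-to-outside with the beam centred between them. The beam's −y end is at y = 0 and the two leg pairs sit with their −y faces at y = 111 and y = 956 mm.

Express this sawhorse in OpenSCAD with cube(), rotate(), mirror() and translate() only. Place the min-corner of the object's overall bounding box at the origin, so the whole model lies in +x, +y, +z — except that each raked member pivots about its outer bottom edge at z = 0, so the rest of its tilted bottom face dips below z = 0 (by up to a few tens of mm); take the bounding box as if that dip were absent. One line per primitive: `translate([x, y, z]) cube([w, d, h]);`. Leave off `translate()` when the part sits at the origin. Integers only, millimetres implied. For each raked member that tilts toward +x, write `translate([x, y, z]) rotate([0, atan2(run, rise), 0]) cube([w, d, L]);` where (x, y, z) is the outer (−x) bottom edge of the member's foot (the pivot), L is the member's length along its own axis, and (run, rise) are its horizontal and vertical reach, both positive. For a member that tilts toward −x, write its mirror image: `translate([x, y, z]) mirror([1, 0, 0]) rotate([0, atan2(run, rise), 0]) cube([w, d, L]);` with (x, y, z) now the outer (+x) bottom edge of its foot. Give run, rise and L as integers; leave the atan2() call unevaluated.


translate([192, 0, 560]) cube([103, 1105, 82]);
translate([0, 111, 0]) rotate([0, atan2(192, 560), 0]) cube([45, 38, 592]);
translate([487, 111, 0]) mirror([1, 0, 0]) rotate([0, atan2(192, 560), 0]) cube([45, 38, 592]);
translate([0, 956, 0]) rotate([0, atan2(192, 560), 0]) cube([45, 38, 592]);
translate([487, 956, 0]) mirror([1, 0, 0]) rotate([0, atan2(192, 560), 0]) cube([45, 38, 592]);


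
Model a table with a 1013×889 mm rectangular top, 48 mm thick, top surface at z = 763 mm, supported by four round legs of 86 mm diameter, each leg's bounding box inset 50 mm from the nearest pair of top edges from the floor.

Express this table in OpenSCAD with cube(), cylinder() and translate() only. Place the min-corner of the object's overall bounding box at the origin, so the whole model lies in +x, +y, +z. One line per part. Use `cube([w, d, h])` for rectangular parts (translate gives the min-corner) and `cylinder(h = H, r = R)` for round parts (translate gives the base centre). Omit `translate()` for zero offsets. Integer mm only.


translate([0, 0, 715]) cube([1013, 889, 48]);
translate([93, 93, 0]) cylinder(h = 715, r = 43);
translate([920, 93, 0]) cylinder(h = 715, r = 43);
translate([93, 796, 0]) cylinder(h = 715, r = 43);
translate([920, 796, 0]) cylinder(h = 715, r = 43);


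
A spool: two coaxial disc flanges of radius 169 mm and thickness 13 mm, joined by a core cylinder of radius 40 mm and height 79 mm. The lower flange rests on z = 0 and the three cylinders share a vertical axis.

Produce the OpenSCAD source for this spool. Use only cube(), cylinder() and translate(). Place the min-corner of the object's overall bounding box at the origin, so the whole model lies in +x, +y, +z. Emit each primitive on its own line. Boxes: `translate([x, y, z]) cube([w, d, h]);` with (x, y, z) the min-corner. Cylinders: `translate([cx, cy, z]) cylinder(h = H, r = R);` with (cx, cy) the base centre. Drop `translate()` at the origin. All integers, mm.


translate([169, 169, 0]) cylinder(h = 13, r = 169);
translate([169, 169, 13]) cylinder(h = 79, r = 40);
translate([169, 169, 92]) cylinder(h = 13, r = 169);


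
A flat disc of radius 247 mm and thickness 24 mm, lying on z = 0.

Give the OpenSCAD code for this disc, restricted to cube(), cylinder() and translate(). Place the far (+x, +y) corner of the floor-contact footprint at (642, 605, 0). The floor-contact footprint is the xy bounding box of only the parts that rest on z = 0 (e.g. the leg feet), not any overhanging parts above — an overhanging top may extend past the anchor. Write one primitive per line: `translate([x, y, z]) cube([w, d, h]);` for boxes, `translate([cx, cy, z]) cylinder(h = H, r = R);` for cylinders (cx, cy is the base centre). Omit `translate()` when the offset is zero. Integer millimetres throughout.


translate([395, 358, 0]) cylinder(h = 24, r = 247);


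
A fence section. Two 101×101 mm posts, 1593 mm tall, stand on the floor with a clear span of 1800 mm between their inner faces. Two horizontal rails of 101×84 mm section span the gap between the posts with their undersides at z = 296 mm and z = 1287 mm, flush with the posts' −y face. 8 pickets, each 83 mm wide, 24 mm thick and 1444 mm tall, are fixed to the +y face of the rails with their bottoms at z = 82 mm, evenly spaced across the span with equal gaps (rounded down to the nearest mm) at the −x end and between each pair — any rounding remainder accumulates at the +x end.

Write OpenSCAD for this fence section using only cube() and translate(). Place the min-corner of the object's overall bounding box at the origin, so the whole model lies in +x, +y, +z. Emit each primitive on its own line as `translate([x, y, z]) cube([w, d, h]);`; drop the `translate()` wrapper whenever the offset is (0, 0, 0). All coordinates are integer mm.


cube([101, 101, 1593]);
translate([1901, 0, 0]) cube([101, 101, 1593]);
translate([101, 0, 296]) cube([1800, 101, 84]);
translate([101, 0, 1287]) cube([1800, 101, 84]);
translate([227, 101, 82]) cube([83, 24, 1444]);
translate([436, 101, 82]) cube([83, 24, 1444]);
translate([645, 101, 82]) cube([83, 24, 1444]);
translate([854, 101, 82]) cube([83, 24, 1444]);
translate([1063, 101, 82]) cube([83, 24, 1444]);
translate([1272, 101, 82]) cube([83, 24, 1444]);
translate([1481, 101, 82]) cube([83, 24, 1444]);
translate([1690, 101, 82]) cube([83, 24, 1444]);
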